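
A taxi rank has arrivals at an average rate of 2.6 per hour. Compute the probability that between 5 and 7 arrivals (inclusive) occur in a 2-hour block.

0.4388

Over the interval, μ = 2.6 × 2 = 5.2 (a 2-hour block = 2 hours).
P(5 ≤ N ≤ 7) = Σ_{j=5}^{7} e^(−5.2) · 5.2^j/j! ≈ 0.4388.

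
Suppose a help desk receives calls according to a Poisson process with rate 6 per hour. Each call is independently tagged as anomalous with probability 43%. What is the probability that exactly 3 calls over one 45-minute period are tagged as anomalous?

Thinning: the calls that are tagged as anomalous themselves form a Poisson process with rate 0.43 × 6 = 2.58 per hour.
Over the interval, μ = 2.58 × 0.75 = 1.935 (a 45-minute period = 0.75 hours).
P(N = 3) = e^(−1.935) · 1.935^3/3! ≈ 0.1744.

0.1744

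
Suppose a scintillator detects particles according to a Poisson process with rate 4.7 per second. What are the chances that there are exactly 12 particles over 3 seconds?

Over the interval, μ = 4.7 × 3 = 14.1 (3 seconds).
P(N = 12) = e^(−μ) μ^12/12! = e^(−14.1) · 14.1^12/479001600 ≈ 0.0970.

0.0970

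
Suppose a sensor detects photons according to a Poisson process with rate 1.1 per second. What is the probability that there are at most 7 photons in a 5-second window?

0.8095

Over the interval, μ = 1.1 × 5 = 5.5 (a 5-second window = 5 seconds).
P(N ≤ 7) = Σ_{j=0}^{7} e^(−μ) μ^j/j! ≈ 0.8095.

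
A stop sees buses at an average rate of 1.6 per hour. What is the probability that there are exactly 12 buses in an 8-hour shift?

0.1115

Over the interval, μ = 1.6 × 8 = 12.8 (an 8-hour shift = 8 hours).
P(N = 12) = e^(−μ) μ^12/12! = e^(−12.8) · 12.8^12/479001600 ≈ 0.1115.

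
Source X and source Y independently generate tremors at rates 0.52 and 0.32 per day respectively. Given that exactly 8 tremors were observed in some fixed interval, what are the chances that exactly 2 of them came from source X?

Given the total, each event is independently from source X with probability p = λ_X/(λ_X+λ_Y) = 0.52/0.84 ≈ 0.6190.
So K ~ Binomial(8, 0.52/0.84): P(K = 2) = C(8,2) · (0.52/0.84)^2 · (0.32/0.84)^6 ≈ 0.0328.

0.0328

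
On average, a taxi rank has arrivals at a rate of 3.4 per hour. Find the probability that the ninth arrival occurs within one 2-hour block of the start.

0.2452

Over the interval, μ = 3.4 × 2 = 6.8 (a 2-hour block = 2 hours).
The ninth arrival falls in the interval iff at least 9 events occur there: P(S_9 ≤ t) = P(N ≥ 9) = 1 − P(N ≤ 8) ≈ 0.2452.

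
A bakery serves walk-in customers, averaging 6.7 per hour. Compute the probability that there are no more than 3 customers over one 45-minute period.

0.2615

Over the interval, μ = 6.7 × 0.75 = 5.025 (a 45-minute period = 0.75 hours).
P(N ≤ 3) = Σ_{j=0}^{3} e^(−μ) μ^j/j! ≈ 0.2615.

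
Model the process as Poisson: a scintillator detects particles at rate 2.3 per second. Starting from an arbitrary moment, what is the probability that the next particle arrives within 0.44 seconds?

Inter-arrival times are exponential with rate λ = 2.3 per second.
P(T ≤ 0.44) = 1 − e^(−λt) = 1 − e^(−2.3 × 0.44) = 1 − e^(−1.012) ≈ 0.6365.

0.6365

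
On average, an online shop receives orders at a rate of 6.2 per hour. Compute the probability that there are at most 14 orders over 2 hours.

0.7347

Over the interval, μ = 6.2 × 2 = 12.4 (2 hours).
P(N ≤ 14) = Σ_{j=0}^{14} e^(−μ) μ^j/j! ≈ 0.7347.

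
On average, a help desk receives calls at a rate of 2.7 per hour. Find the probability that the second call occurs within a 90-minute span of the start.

0.9120

Over the interval, μ = 2.7 × 1.5 = 4.05 (a 90-minute span = 1.5 hours).
The second arrival falls in the interval iff at least 2 events occur there: P(S_2 ≤ t) = P(N ≥ 2) = 1 − P(N ≤ 1) ≈ 0.9120.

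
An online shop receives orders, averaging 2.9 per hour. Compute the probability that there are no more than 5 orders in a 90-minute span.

Over the interval, μ = 2.9 × 1.5 = 4.35 (a 90-minute span = 1.5 hours).
P(N ≤ 5) = Σ_{j=0}^{5} e^(−μ) μ^j/j! ≈ 0.7283.

0.7283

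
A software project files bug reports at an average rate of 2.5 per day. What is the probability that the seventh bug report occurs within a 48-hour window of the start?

Over the interval, μ = 2.5 × 2 = 5 (a 48-hour window = 2 days).
The seventh arrival falls in the interval iff at least 7 events occur there: P(S_7 ≤ t) = P(N ≥ 7) = 1 − P(N ≤ 6) ≈ 0.2378.

0.2378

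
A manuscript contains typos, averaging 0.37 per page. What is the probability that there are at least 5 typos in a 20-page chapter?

0.8605

Over the interval, μ = 0.37 × 20 = 7.4 (a 20-page chapter = 20 pages).
P(N ≥ 5) = 1 − P(N ≤ 4) = 1 − Σ_{j=0}^{4} e^(−μ) μ^j/j! ≈ 0.8605.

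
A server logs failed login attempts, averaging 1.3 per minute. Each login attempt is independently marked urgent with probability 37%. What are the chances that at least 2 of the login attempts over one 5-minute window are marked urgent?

Thinning: the login attempts that are marked urgent themselves form a Poisson process with rate 0.37 × 1.3 = 0.481 per minute.
Over the interval, μ = 0.481 × 5 = 2.405 (a 5-minute window = 5 minutes).
P(N ≥ 2) = 1 − P(N ≤ 1) ≈ 0.6926.

0.6926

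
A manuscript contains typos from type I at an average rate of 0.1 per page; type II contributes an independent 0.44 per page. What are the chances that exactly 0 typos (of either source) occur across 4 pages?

0.1153

Independent Poisson processes superpose: combined rate λ = 0.1 + 0.44 = 0.54 per page.
Over the interval, μ = 0.54 × 4 = 2.16 (4 pages).
P(N = 0) = e^(−2.16) · 2.16^0/0! ≈ 0.1153.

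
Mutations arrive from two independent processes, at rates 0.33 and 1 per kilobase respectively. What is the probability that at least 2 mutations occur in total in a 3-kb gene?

Independent Poisson processes superpose: combined rate λ = 0.33 + 1 = 1.33 per kilobase.
Over the interval, μ = 1.33 × 3 = 3.99 (a 3-kb gene = 3 kilobases).
P(N ≥ 2) = 1 − P(N ≤ 1) ≈ 0.9077.

0.9077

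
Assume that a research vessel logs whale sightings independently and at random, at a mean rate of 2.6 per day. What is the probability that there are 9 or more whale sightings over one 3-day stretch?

Over the interval, μ = 2.6 × 3 = 7.8 (a 3-day stretch = 3 days).
P(N ≥ 9) = 1 − P(N ≤ 8) = 1 − Σ_{j=0}^{8} e^(−μ) μ^j/j! ≈ 0.3796.

0.3796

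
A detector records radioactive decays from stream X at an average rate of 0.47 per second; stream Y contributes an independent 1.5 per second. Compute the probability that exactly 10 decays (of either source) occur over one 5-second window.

0.1250

Independent Poisson processes superpose: combined rate λ = 0.47 + 1.5 = 1.97 per second.
Over the interval, μ = 1.97 × 5 = 9.85 (a 5-second window = 5 seconds).
P(N = 10) = e^(−9.85) · 9.85^10/10! ≈ 0.1250.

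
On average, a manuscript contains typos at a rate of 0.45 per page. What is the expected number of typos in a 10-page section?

4.5

E[N] = λt = 0.45 × 10 = 4.5 (a 10-page section = 10 pages).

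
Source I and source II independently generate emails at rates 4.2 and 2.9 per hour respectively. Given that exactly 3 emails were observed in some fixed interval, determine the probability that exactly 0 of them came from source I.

Given the total, each event is independently from source I with probability p = λ_I/(λ_I+λ_II) = 4.2/7.1 ≈ 0.5915.
So K ~ Binomial(3, 4.2/7.1): P(K = 0) = C(3,0) · (4.2/7.1)^0 · (2.9/7.1)^3 ≈ 0.0681.

0.0681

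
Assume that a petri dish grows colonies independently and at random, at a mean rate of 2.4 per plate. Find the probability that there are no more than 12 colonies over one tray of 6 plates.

0.3203

Over the interval, μ = 2.4 × 6 = 14.4 (a tray of 6 plates = 6 plates).
P(N ≤ 12) = Σ_{j=0}^{12} e^(−μ) μ^j/j! ≈ 0.3203.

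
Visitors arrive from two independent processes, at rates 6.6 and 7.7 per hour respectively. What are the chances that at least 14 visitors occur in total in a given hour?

Independent Poisson processes superpose: combined rate λ = 6.6 + 7.7 = 14.3 per hour.
So μ = 14.3.
P(N ≥ 14) = 1 − P(N ≤ 13) ≈ 0.5670.

0.5670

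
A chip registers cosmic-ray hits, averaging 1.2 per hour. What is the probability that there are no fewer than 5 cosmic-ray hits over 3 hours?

0.2936

Over the interval, μ = 1.2 × 3 = 3.6 (3 hours).
P(N ≥ 5) = 1 − P(N ≤ 4) = 1 − Σ_{j=0}^{4} e^(−μ) μ^j/j! ≈ 0.2936.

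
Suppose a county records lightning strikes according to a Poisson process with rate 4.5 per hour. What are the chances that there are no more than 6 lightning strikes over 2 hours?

Over the interval, μ = 4.5 × 2 = 9 (2 hours).
P(N ≤ 6) = Σ_{j=0}^{6} e^(−μ) μ^j/j! ≈ 0.2068.

0.2068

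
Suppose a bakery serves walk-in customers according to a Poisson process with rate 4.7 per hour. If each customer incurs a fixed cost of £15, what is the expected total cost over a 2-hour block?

E[N] = 4.7 × 2 = 9.4 (a 2-hour block = 2 hours); E[cost] = 9.4 × £15 = £141.

£141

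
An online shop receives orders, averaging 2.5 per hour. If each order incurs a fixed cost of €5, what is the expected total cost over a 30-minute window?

E[N] = 2.5 × 0.5 = 1.25 (a 30-minute window = 0.5 hours); E[cost] = 1.25 × €5 = €6.25.

€6.25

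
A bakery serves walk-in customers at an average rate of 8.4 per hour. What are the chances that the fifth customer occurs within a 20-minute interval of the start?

0.1523

Over the interval, μ = 8.4 × 1/3 = 2.8 (a 20-minute interval = 1/3 hours).
The fifth arrival falls in the interval iff at least 5 events occur there: P(S_5 ≤ t) = P(N ≥ 5) = 1 − P(N ≤ 4) ≈ 0.1523.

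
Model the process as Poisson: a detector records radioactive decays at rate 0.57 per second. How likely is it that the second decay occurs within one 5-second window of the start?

0.7773

Over the interval, μ = 0.57 × 5 = 2.85 (a 5-second window = 5 seconds).
The second arrival falls in the interval iff at least 2 events occur there: P(S_2 ≤ t) = P(N ≥ 2) = 1 − P(N ≤ 1) ≈ 0.7773.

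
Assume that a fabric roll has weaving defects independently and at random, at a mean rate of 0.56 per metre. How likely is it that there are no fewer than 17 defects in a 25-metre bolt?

Over the interval, μ = 0.56 × 25 = 14 (a 25-metre bolt = 25 metres).
P(N ≥ 17) = 1 − P(N ≤ 16) = 1 − Σ_{j=0}^{16} e^(−μ) μ^j/j! ≈ 0.2441.

0.2441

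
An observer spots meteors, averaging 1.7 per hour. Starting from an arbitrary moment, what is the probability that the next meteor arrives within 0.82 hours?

0.7519

Inter-arrival times are exponential with rate λ = 1.7 per hour.
P(T ≤ 0.82) = 1 − e^(−λt) = 1 − e^(−1.7 × 0.82) = 1 − e^(−1.394) ≈ 0.7519.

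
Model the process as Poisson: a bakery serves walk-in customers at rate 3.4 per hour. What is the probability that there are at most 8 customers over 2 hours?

0.7548

Over the interval, μ = 3.4 × 2 = 6.8 (2 hours).
P(N ≤ 8) = Σ_{j=0}^{8} e^(−μ) μ^j/j! ≈ 0.7548.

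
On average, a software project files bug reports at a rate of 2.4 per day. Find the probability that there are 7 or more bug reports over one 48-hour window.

0.2092

Over the interval, μ = 2.4 × 2 = 4.8 (a 48-hour window = 2 days).
P(N ≥ 7) = 1 − P(N ≤ 6) = 1 − Σ_{j=0}^{6} e^(−μ) μ^j/j! ≈ 0.2092.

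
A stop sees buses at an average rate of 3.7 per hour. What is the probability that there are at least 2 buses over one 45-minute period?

0.7646

Over the interval, μ = 3.7 × 0.75 = 2.775 (a 45-minute period = 0.75 hours).
P(N ≥ 2) = 1 − P(N ≤ 1) = 1 − Σ_{j=0}^{1} e^(−μ) μ^j/j! ≈ 0.7646.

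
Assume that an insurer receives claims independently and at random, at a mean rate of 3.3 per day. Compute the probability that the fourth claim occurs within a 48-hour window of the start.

0.8948

Over the interval, μ = 3.3 × 2 = 6.6 (a 48-hour window = 2 days).
The fourth arrival falls in the interval iff at least 4 events occur there: P(S_4 ≤ t) = P(N ≥ 4) = 1 − P(N ≤ 3) ≈ 0.8948.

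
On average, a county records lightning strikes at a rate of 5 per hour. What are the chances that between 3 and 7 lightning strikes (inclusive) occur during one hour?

With mean μ = 5 per hour,
P(3 ≤ N ≤ 7) = Σ_{j=3}^{7} e^(−5) · 5^j/j! ≈ 0.7420.

0.7420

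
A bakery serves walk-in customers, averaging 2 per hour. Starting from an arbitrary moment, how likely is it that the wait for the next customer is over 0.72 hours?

The wait for the next event is exponential with rate λ = 2 per hour.
P(T > 0.72) = e^(−λt) = e^(−2 × 0.72) = e^(−1.44) ≈ 0.2369.

0.2369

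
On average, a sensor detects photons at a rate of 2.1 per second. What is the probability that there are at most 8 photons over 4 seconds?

0.5369

Over the interval, μ = 2.1 × 4 = 8.4 (4 seconds).
P(N ≤ 8) = Σ_{j=0}^{8} e^(−μ) μ^j/j! ≈ 0.5369.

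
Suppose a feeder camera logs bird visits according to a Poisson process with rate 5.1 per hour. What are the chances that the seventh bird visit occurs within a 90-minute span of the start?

0.6420

Over the interval, μ = 5.1 × 1.5 = 7.65 (a 90-minute span = 1.5 hours).
The seventh arrival falls in the interval iff at least 7 events occur there: P(S_7 ≤ t) = P(N ≥ 7) = 1 − P(N ≤ 6) ≈ 0.6420.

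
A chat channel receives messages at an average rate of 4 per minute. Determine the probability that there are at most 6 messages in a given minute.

0.8893

With mean μ = 4 per minute,
P(N ≤ 6) = Σ_{j=0}^{6} e^(−μ) μ^j/j! ≈ 0.8893.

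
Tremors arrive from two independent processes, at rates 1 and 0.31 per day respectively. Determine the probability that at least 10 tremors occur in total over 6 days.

0.2662

Independent Poisson processes superpose: combined rate λ = 1 + 0.31 = 1.31 per day.
Over the interval, μ = 1.31 × 6 = 7.86 (6 days).
P(N ≥ 10) = 1 − P(N ≤ 9) ≈ 0.2662.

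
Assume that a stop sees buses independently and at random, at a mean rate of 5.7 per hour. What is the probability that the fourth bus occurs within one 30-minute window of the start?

Over the interval, μ = 5.7 × 0.5 = 2.85 (a 30-minute window = 0.5 hours).
The fourth arrival falls in the interval iff at least 4 events occur there: P(S_4 ≤ t) = P(N ≥ 4) = 1 − P(N ≤ 3) ≈ 0.3192.

0.3192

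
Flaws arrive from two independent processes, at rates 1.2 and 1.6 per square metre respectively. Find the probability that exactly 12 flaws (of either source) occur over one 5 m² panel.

Independent Poisson processes superpose: combined rate λ = 1.2 + 1.6 = 2.8 per square metre.
Over the interval, μ = 2.8 × 5 = 14 (a 5 m² panel = 5 square metres).
P(N = 12) = e^(−14) · 14^12/12! ≈ 0.0984.

0.0984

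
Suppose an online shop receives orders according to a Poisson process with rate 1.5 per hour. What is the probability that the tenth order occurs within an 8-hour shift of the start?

Over the interval, μ = 1.5 × 8 = 12 (an 8-hour shift = 8 hours).
The tenth arrival falls in the interval iff at least 10 events occur there: P(S_10 ≤ t) = P(N ≥ 10) = 1 − P(N ≤ 9) ≈ 0.7576.

0.7576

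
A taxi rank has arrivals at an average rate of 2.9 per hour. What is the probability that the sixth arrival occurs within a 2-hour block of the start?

0.5217

Over the interval, μ = 2.9 × 2 = 5.8 (a 2-hour block = 2 hours).
The sixth arrival falls in the interval iff at least 6 events occur there: P(S_6 ≤ t) = P(N ≥ 6) = 1 − P(N ≤ 5) ≈ 0.5217.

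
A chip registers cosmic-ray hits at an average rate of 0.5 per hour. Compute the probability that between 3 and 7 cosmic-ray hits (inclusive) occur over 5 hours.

0.4519

Over the interval, μ = 0.5 × 5 = 2.5 (5 hours).
P(3 ≤ N ≤ 7) = Σ_{j=3}^{7} e^(−2.5) · 2.5^j/j! ≈ 0.4519.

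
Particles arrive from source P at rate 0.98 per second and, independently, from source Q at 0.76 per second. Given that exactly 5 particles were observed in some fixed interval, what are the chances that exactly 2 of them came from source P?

Given the total, each event is independently from source P with probability p = λ_P/(λ_P+λ_Q) = 0.98/1.74 ≈ 0.5632.
So K ~ Binomial(5, 0.98/1.74): P(K = 2) = C(5,2) · (0.98/1.74)^2 · (0.76/1.74)^3 ≈ 0.2643.

0.2643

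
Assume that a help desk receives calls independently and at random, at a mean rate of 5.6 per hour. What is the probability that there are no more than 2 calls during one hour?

With mean μ = 5.6 per hour,
P(N ≤ 2) = Σ_{j=0}^{2} e^(−μ) μ^j/j! ≈ 0.0824.

0.0824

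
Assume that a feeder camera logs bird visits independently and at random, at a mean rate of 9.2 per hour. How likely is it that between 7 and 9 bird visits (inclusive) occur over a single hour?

With mean μ = 9.2 per hour,
P(7 ≤ N ≤ 9) = Σ_{j=7}^{9} e^(−9.2) · 9.2^j/j! ≈ 0.3719.

0.3719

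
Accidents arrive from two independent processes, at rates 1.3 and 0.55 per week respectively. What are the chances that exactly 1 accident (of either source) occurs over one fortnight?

0.0915

Independent Poisson processes superpose: combined rate λ = 1.3 + 0.55 = 1.85 per week.
Over the interval, μ = 1.85 × 2 = 3.7 (a fortnight = 2 weeks).
P(N = 1) = e^(−3.7) · 3.7^1/1! ≈ 0.0915.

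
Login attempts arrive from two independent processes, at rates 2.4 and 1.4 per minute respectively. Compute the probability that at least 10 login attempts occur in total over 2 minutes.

Independent Poisson processes superpose: combined rate λ = 2.4 + 1.4 = 3.8 per minute.
Over the interval, μ = 3.8 × 2 = 7.6 (2 minutes).
P(N ≥ 10) = 1 − P(N ≤ 9) ≈ 0.2351.

0.2351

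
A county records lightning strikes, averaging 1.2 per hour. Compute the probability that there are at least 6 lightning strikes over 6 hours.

Over the interval, μ = 1.2 × 6 = 7.2 (6 hours).
P(N ≥ 6) = 1 − P(N ≤ 5) = 1 − Σ_{j=0}^{5} e^(−μ) μ^j/j! ≈ 0.7241.

0.7241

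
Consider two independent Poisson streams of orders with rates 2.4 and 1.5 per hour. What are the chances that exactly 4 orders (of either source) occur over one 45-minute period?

Independent Poisson processes superpose: combined rate λ = 2.4 + 1.5 = 3.9 per hour.
Over the interval, μ = 3.9 × 0.75 = 2.925 (a 45-minute period = 0.75 hours).
P(N = 4) = e^(−2.925) · 2.925^4/4! ≈ 0.1637.

0.1637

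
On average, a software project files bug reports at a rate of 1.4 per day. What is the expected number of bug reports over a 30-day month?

42

E[N] = λt = 1.4 × 30 = 42 (a 30-day month = 30 days).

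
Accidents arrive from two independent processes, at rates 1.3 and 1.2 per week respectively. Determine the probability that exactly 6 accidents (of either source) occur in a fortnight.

Independent Poisson processes superpose: combined rate λ = 1.3 + 1.2 = 2.5 per week.
Over the interval, μ = 2.5 × 2 = 5 (a fortnight = 2 weeks).
P(N = 6) = e^(−5) · 5^6/6! ≈ 0.1462.

0.1462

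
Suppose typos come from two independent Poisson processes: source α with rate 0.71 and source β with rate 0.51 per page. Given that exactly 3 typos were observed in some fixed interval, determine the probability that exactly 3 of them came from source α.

0.1971

Given the total, each event is independently from source α with probability p = λ_α/(λ_α+λ_β) = 0.71/1.22 ≈ 0.5820.
So K ~ Binomial(3, 0.71/1.22): P(K = 3) = C(3,3) · (0.71/1.22)^3 · (0.51/1.22)^0 ≈ 0.1971.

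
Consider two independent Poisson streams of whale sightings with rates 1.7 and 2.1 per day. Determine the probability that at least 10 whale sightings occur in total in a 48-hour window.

0.2351

Independent Poisson processes superpose: combined rate λ = 1.7 + 2.1 = 3.8 per day.
Over the interval, μ = 3.8 × 2 = 7.6 (a 48-hour window = 2 days).
P(N ≥ 10) = 1 − P(N ≤ 9) ≈ 0.2351.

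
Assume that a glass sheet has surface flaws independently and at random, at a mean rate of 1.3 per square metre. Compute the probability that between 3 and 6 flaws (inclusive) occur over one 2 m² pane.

Over the interval, μ = 1.3 × 2 = 2.6 (a 2 m² pane = 2 square metres).
P(3 ≤ N ≤ 6) = Σ_{j=3}^{6} e^(−2.6) · 2.6^j/j! ≈ 0.4644.

0.4644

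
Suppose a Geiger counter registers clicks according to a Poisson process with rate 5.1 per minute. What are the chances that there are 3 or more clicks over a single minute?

With mean μ = 5.1 per minute,
P(N ≥ 3) = 1 − P(N ≤ 2) = 1 − Σ_{j=0}^{2} e^(−μ) μ^j/j! ≈ 0.8835.

0.8835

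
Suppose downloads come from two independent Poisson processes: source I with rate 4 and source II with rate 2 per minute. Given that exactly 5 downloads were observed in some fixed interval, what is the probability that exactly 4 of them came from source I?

Given the total, each event is independently from source I with probability p = λ_I/(λ_I+λ_II) = 4/6 ≈ 0.6667.
So K ~ Binomial(5, 4/6): P(K = 4) = C(5,4) · (4/6)^4 · (2/6)^1 ≈ 0.3292.

0.3292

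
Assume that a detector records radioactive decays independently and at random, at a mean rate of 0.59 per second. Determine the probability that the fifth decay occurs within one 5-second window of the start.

Over the interval, μ = 0.59 × 5 = 2.95 (a 5-second window = 5 seconds).
The fifth arrival falls in the interval iff at least 5 events occur there: P(S_5 ≤ t) = P(N ≥ 5) = 1 − P(N ≤ 4) ≈ 0.1764.

0.1764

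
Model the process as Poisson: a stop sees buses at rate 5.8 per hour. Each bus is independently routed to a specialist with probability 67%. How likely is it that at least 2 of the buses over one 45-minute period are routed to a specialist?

Thinning: the buses that are routed to a specialist themselves form a Poisson process with rate 0.67 × 5.8 = 3.886 per hour.
Over the interval, μ = 3.886 × 0.75 = 2.9145 (a 45-minute period = 0.75 hours).
P(N ≥ 2) = 1 − P(N ≤ 1) ≈ 0.7877.

0.7877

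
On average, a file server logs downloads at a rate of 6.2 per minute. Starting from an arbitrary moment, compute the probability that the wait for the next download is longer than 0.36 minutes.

0.1073

The wait for the next event is exponential with rate λ = 6.2 per minute.
P(T > 0.36) = e^(−λt) = e^(−6.2 × 0.36) = e^(−2.232) ≈ 0.1073.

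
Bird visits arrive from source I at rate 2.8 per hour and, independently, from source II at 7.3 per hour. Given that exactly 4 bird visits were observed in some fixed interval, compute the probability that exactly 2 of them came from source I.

Given the total, each event is independently from source I with probability p = λ_I/(λ_I+λ_II) = 2.8/10.1 ≈ 0.2772.
So K ~ Binomial(4, 2.8/10.1): P(K = 2) = C(4,2) · (2.8/10.1)^2 · (7.3/10.1)^2 ≈ 0.2409.

0.2409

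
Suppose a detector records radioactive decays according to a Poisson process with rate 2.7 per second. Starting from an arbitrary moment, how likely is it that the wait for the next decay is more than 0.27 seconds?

The wait for the next event is exponential with rate λ = 2.7 per second.
P(T > 0.27) = e^(−λt) = e^(−2.7 × 0.27) = e^(−0.729) ≈ 0.4824.

0.4824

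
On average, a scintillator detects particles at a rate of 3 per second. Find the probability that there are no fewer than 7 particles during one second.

0.0335

With mean μ = 3 per second,
P(N ≥ 7) = 1 − P(N ≤ 6) = 1 − Σ_{j=0}^{6} e^(−μ) μ^j/j! ≈ 0.0335.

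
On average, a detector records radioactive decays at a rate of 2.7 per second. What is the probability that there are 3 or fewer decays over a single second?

0.7141

With mean μ = 2.7 per second,
P(N ≤ 3) = Σ_{j=0}^{3} e^(−μ) μ^j/j! ≈ 0.7141.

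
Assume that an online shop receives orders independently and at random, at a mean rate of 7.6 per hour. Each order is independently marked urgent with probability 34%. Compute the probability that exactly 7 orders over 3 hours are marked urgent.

Thinning: the orders that are marked urgent themselves form a Poisson process with rate 0.34 × 7.6 = 2.584 per hour.
Over the interval, μ = 2.584 × 3 = 7.752 (3 hours).
P(N = 7) = e^(−7.752) · 7.752^7/7! ≈ 0.1435.

0.1435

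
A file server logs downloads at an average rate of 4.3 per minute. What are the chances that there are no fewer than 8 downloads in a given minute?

0.0710

With mean μ = 4.3 per minute,
P(N ≥ 8) = 1 − P(N ≤ 7) = 1 − Σ_{j=0}^{7} e^(−μ) μ^j/j! ≈ 0.0710.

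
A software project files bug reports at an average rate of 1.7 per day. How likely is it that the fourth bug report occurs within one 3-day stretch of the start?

0.7487

Over the interval, μ = 1.7 × 3 = 5.1 (a 3-day stretch = 3 days).
The fourth arrival falls in the interval iff at least 4 events occur there: P(S_4 ≤ t) = P(N ≥ 4) = 1 − P(N ≤ 3) ≈ 0.7487.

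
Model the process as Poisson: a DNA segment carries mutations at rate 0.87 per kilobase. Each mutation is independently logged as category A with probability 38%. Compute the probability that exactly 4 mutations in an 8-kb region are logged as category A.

Thinning: the mutations that are logged as category A themselves form a Poisson process with rate 0.38 × 0.87 = 0.3306 per kilobase.
Over the interval, μ = 0.3306 × 8 = 2.6448 (an 8-kb region = 8 kilobases).
P(N = 4) = e^(−2.6448) · 2.6448^4/4! ≈ 0.1448.

0.1448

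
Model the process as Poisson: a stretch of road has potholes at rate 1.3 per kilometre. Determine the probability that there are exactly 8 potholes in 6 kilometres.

Over the interval, μ = 1.3 × 6 = 7.8 (6 kilometres).
P(N = 8) = e^(−μ) μ^8/8! = e^(−7.8) · 7.8^8/40320 ≈ 0.1392.

0.1392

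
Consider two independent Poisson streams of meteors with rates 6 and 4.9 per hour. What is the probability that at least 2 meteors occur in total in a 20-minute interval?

Independent Poisson processes superpose: combined rate λ = 6 + 4.9 = 10.9 per hour.
Over the interval, μ = 10.9 × 1/3 ≈ 3.63333 (a 20-minute interval = 1/3 hours).
P(N ≥ 2) = 1 − P(N ≤ 1) ≈ 0.8776.

0.8776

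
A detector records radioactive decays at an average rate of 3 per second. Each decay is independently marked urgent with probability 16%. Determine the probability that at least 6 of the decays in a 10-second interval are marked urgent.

0.3490

Thinning: the decays that are marked urgent themselves form a Poisson process with rate 0.16 × 3 = 0.48 per second.
Over the interval, μ = 0.48 × 10 = 4.8 (a 10-second interval = 10 seconds).
P(N ≥ 6) = 1 − P(N ≤ 5) ≈ 0.3490.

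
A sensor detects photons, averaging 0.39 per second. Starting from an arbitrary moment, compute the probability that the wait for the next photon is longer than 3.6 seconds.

The wait for the next event is exponential with rate λ = 0.39 per second.
P(T > 3.6) = e^(−λt) = e^(−0.39 × 3.6) = e^(−1.404) ≈ 0.2456.

0.2456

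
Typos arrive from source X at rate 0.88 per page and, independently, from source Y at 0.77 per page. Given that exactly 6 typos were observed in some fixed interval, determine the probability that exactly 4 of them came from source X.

Given the total, each event is independently from source X with probability p = λ_X/(λ_X+λ_Y) = 0.88/1.65 ≈ 0.5333.
So K ~ Binomial(6, 0.88/1.65): P(K = 4) = C(6,4) · (0.88/1.65)^4 · (0.77/1.65)^2 ≈ 0.2643.

0.2643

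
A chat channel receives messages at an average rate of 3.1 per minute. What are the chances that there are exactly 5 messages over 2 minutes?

Over the interval, μ = 3.1 × 2 = 6.2 (2 minutes).
P(N = 5) = e^(−μ) μ^5/5! = e^(−6.2) · 6.2^5/120 ≈ 0.1549.

0.1549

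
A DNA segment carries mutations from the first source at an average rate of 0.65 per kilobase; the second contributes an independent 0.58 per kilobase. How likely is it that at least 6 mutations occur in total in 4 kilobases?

Independent Poisson processes superpose: combined rate λ = 0.65 + 0.58 = 1.23 per kilobase.
Over the interval, μ = 1.23 × 4 = 4.92 (4 kilobases).
P(N ≥ 6) = 1 − P(N ≤ 5) ≈ 0.3700.

0.3700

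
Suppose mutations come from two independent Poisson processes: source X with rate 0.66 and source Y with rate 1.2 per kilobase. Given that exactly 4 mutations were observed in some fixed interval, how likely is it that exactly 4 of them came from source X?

Given the total, each event is independently from source X with probability p = λ_X/(λ_X+λ_Y) = 0.66/1.86 ≈ 0.3548.
So K ~ Binomial(4, 0.66/1.86): P(K = 4) = C(4,4) · (0.66/1.86)^4 · (1.2/1.86)^0 ≈ 0.0159.

0.0159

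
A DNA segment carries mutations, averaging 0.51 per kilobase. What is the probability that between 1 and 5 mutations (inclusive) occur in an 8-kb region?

Over the interval, μ = 0.51 × 8 = 4.08 (an 8-kb region = 8 kilobases).
P(1 ≤ N ≤ 5) = Σ_{j=1}^{5} e^(−4.08) · 4.08^j/j! ≈ 0.7556.

0.7556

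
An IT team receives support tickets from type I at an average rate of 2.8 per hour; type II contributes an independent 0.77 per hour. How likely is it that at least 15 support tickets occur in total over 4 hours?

0.4592

Independent Poisson processes superpose: combined rate λ = 2.8 + 0.77 = 3.57 per hour.
Over the interval, μ = 3.57 × 4 = 14.28 (4 hours).
P(N ≥ 15) = 1 − P(N ≤ 14) ≈ 0.4592.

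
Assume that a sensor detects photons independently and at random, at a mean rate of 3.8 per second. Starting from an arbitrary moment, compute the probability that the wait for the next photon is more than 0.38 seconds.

The wait for the next event is exponential with rate λ = 3.8 per second.
P(T > 0.38) = e^(−λt) = e^(−3.8 × 0.38) = e^(−1.444) ≈ 0.2360.

0.2360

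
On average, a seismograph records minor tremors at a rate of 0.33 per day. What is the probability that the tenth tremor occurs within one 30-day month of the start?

Over the interval, μ = 0.33 × 30 = 9.9 (a 30-day month = 30 days).
The tenth arrival falls in the interval iff at least 10 events occur there: P(S_10 ≤ t) = P(N ≥ 10) = 1 − P(N ≤ 9) ≈ 0.5295.

0.5295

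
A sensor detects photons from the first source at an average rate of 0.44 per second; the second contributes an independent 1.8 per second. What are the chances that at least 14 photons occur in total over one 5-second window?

0.2376

Independent Poisson processes superpose: combined rate λ = 0.44 + 1.8 = 2.24 per second.
Over the interval, μ = 2.24 × 5 = 11.2 (a 5-second window = 5 seconds).
P(N ≥ 14) = 1 − P(N ≤ 13) ≈ 0.2376.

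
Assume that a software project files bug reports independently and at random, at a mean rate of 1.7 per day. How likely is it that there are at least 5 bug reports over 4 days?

Over the interval, μ = 1.7 × 4 = 6.8 (4 days).
P(N ≥ 5) = 1 − P(N ≤ 4) = 1 − Σ_{j=0}^{4} e^(−μ) μ^j/j! ≈ 0.8080.

0.8080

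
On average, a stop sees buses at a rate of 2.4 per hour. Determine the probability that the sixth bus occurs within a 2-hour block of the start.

0.3490

Over the interval, μ = 2.4 × 2 = 4.8 (a 2-hour block = 2 hours).
The sixth arrival falls in the interval iff at least 6 events occur there: P(S_6 ≤ t) = P(N ≥ 6) = 1 − P(N ≤ 5) ≈ 0.3490.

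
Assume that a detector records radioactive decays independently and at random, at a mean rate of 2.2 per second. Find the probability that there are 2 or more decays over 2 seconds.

0.9337

Over the interval, μ = 2.2 × 2 = 4.4 (2 seconds).
P(N ≥ 2) = 1 − P(N ≤ 1) = 1 − Σ_{j=0}^{1} e^(−μ) μ^j/j! ≈ 0.9337.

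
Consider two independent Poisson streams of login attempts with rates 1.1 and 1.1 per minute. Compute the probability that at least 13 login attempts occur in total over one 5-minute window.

0.3113

Independent Poisson processes superpose: combined rate λ = 1.1 + 1.1 = 2.2 per minute.
Over the interval, μ = 2.2 × 5 = 11 (a 5-minute window = 5 minutes).
P(N ≥ 13) = 1 − P(N ≤ 12) ≈ 0.3113.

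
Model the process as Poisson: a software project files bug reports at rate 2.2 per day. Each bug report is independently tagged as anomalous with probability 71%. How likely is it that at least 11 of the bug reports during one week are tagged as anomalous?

Thinning: the bug reports that are tagged as anomalous themselves form a Poisson process with rate 0.71 × 2.2 = 1.562 per day.
Over the interval, μ = 1.562 × 7 = 10.934 (a week = 7 days).
P(N ≥ 11) = 1 − P(N ≤ 10) ≈ 0.5322.

0.5322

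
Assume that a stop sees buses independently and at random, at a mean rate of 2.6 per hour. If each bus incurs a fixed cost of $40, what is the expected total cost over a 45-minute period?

$78

E[N] = 2.6 × 0.75 = 1.95 (a 45-minute period = 0.75 hours); E[cost] = 1.95 × $40 = $78.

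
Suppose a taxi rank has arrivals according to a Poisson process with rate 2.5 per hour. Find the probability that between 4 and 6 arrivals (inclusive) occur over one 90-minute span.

0.4299

Over the interval, μ = 2.5 × 1.5 = 3.75 (a 90-minute span = 1.5 hours).
P(4 ≤ N ≤ 6) = Σ_{j=4}^{6} e^(−3.75) · 3.75^j/j! ≈ 0.4299.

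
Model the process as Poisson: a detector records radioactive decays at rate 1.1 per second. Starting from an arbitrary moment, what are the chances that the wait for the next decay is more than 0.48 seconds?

The wait for the next event is exponential with rate λ = 1.1 per second.
P(T > 0.48) = e^(−λt) = e^(−1.1 × 0.48) = e^(−0.528) ≈ 0.5898.

0.5898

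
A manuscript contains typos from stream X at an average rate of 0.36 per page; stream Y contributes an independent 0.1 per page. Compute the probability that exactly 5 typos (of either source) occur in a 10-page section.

Independent Poisson processes superpose: combined rate λ = 0.36 + 0.1 = 0.46 per page.
Over the interval, μ = 0.46 × 10 = 4.6 (a 10-page section = 10 pages).
P(N = 5) = e^(−4.6) · 4.6^5/5! ≈ 0.1725.

0.1725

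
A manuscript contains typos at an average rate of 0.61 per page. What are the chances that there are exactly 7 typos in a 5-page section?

0.0231

Over the interval, μ = 0.61 × 5 = 3.05 (a 5-page section = 5 pages).
P(N = 7) = e^(−μ) μ^7/7! = e^(−3.05) · 3.05^7/5040 ≈ 0.0231.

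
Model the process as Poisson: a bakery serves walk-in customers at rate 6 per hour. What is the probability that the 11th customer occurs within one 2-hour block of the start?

0.6528

Over the interval, μ = 6 × 2 = 12 (a 2-hour block = 2 hours).
The 11th arrival falls in the interval iff at least 11 events occur there: P(S_11 ≤ t) = P(N ≥ 11) = 1 − P(N ≤ 10) ≈ 0.6528.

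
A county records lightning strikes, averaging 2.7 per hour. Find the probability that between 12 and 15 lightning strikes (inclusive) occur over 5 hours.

0.4133

Over the interval, μ = 2.7 × 5 = 13.5 (5 hours).
P(12 ≤ N ≤ 15) = Σ_{j=12}^{15} e^(−13.5) · 13.5^j/j! ≈ 0.4133.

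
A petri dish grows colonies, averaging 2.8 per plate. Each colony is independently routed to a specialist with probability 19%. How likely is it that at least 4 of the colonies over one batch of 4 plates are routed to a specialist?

Thinning: the colonies that are routed to a specialist themselves form a Poisson process with rate 0.19 × 2.8 = 0.532 per plate.
Over the interval, μ = 0.532 × 4 = 2.128 (a batch of 4 plates = 4 plates).
P(N ≥ 4) = 1 − P(N ≤ 3) ≈ 0.1667.

0.1667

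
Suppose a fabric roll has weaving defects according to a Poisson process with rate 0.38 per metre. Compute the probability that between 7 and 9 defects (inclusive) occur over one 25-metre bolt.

0.3569

Over the interval, μ = 0.38 × 25 = 9.5 (a 25-metre bolt = 25 metres).
P(7 ≤ N ≤ 9) = Σ_{j=7}^{9} e^(−9.5) · 9.5^j/j! ≈ 0.3569.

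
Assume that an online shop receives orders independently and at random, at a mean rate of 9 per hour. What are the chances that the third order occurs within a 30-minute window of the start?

0.8264

Over the interval, μ = 9 × 0.5 = 4.5 (a 30-minute window = 0.5 hours).
The third arrival falls in the interval iff at least 3 events occur there: P(S_3 ≤ t) = P(N ≥ 3) = 1 − P(N ≤ 2) ≈ 0.8264.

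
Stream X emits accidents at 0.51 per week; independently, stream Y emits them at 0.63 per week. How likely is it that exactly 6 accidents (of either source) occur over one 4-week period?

0.1306

Independent Poisson processes superpose: combined rate λ = 0.51 + 0.63 = 1.14 per week.
Over the interval, μ = 1.14 × 4 = 4.56 (a 4-week period = 4 weeks).
P(N = 6) = e^(−4.56) · 4.56^6/6! ≈ 0.1306.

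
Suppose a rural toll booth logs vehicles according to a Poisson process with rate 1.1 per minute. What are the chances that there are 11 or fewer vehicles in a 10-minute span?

Over the interval, μ = 1.1 × 10 = 11 (a 10-minute span = 10 minutes).
P(N ≤ 11) = Σ_{j=0}^{11} e^(−μ) μ^j/j! ≈ 0.5793.

0.5793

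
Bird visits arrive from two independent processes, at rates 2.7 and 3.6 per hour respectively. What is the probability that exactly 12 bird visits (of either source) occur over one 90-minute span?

0.0833

Independent Poisson processes superpose: combined rate λ = 2.7 + 3.6 = 6.3 per hour.
Over the interval, μ = 6.3 × 1.5 = 9.45 (a 90-minute span = 1.5 hours).
P(N = 12) = e^(−9.45) · 9.45^12/12! ≈ 0.0833.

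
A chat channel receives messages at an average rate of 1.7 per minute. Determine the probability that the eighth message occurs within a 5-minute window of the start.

Over the interval, μ = 1.7 × 5 = 8.5 (a 5-minute window = 5 minutes).
The eighth arrival falls in the interval iff at least 8 events occur there: P(S_8 ≤ t) = P(N ≥ 8) = 1 − P(N ≤ 7) ≈ 0.6144.

0.6144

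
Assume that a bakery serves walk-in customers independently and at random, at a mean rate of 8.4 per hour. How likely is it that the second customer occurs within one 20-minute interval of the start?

Over the interval, μ = 8.4 × 1/3 = 2.8 (a 20-minute interval = 1/3 hours).
The second arrival falls in the interval iff at least 2 events occur there: P(S_2 ≤ t) = P(N ≥ 2) = 1 − P(N ≤ 1) ≈ 0.7689.

0.7689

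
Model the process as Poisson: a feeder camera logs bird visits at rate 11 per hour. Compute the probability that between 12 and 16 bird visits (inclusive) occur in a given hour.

With mean μ = 11 per hour,
P(12 ≤ N ≤ 16) = Σ_{j=12}^{16} e^(−11) · 11^j/j! ≈ 0.3648.

0.3648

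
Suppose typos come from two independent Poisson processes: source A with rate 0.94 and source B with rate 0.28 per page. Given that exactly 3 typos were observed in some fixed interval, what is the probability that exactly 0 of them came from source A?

0.0121

Given the total, each event is independently from source A with probability p = λ_A/(λ_A+λ_B) = 0.94/1.22 ≈ 0.7705.
So K ~ Binomial(3, 0.94/1.22): P(K = 0) = C(3,0) · (0.94/1.22)^0 · (0.28/1.22)^3 ≈ 0.0121.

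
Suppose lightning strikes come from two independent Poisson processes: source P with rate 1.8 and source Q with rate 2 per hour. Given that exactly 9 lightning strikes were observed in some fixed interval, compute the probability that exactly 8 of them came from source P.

Given the total, each event is independently from source P with probability p = λ_P/(λ_P+λ_Q) = 1.8/3.8 ≈ 0.4737.
So K ~ Binomial(9, 1.8/3.8): P(K = 8) = C(9,8) · (1.8/3.8)^8 · (2/3.8)^1 ≈ 0.0120.

0.0120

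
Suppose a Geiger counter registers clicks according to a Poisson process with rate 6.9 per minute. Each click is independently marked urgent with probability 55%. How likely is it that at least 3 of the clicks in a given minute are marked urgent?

Thinning: the clicks that are marked urgent themselves form a Poisson process with rate 0.55 × 6.9 = 3.795 per minute.
So μ = 3.795.
P(N ≥ 3) = 1 − P(N ≤ 2) ≈ 0.7303.

0.7303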